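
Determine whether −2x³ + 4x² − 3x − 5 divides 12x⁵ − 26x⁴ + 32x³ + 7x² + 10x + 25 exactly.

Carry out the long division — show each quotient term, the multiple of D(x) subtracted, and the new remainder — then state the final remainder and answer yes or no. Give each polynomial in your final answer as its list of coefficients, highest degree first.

Step 1: lead(12x⁵ − 26x⁴ + 32x³ + 7x² + 10x + 25) ÷ lead(D) = 12x⁵ ÷ −2x³ = −6x². Subtract (−6x²)·D = 12x⁵ − 24x⁴ + 18x³ + 30x². Remainder: −2x⁴ + 14x³ − 23x² + 10x + 25.
Step 2: lead(−2x⁴ + 14x³ − 23x² + 10x + 25) ÷ lead(D) = −2x⁴ ÷ −2x³ = x. Subtract (x)·D = −2x⁴ + 4x³ − 3x² − 5x. Remainder: 10x³ − 20x² + 15x + 25.
Step 3: lead(10x³ − 20x² + 15x + 25) ÷ lead(D) = 10x³ ÷ −2x³ = −5. Subtract (−5)·D = 10x³ − 20x² + 15x + 25. Remainder: 0.

R = [0], so D(x) is a factor of P(x). yes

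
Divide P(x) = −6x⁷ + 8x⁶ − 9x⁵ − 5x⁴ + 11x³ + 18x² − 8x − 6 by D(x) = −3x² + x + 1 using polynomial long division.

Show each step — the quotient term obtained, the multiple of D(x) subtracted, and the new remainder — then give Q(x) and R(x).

Step 1: lead(−6x⁷ + 8x⁶ − 9x⁵ − 5x⁴ + 11x³ + 18x² − 8x − 6) ÷ lead(D) = −6x⁷ ÷ −3x² = 2x⁵. Subtract (2x⁵)·D = −6x⁷ + 2x⁶ + 2x⁵. Remainder: 6x⁶ − 11x⁵ − 5x⁴ + 11x³ + 18x² − 8x − 6.
Step 2: lead(6x⁶ − 11x⁵ − 5x⁴ + 11x³ + 18x² − 8x − 6) ÷ lead(D) = 6x⁶ ÷ −3x² = −2x⁴. Subtract (−2x⁴)·D = 6x⁶ − 2x⁵ − 2x⁴. Remainder: −9x⁵ − 3x⁴ + 11x³ + 18x² − 8x − 6.
Step 3: lead(−9x⁵ − 3x⁴ + 11x³ + 18x² − 8x − 6) ÷ lead(D) = −9x⁵ ÷ −3x² = 3x³. Subtract (3x³)·D = −9x⁵ + 3x⁴ + 3x³. Remainder: −6x⁴ + 8x³ + 18x² − 8x − 6.
Step 4: lead(−6x⁴ + 8x³ + 18x² − 8x − 6) ÷ lead(D) = −6x⁴ ÷ −3x² = 2x². Subtract (2x²)·D = −6x⁴ + 2x³ + 2x². Remainder: 6x³ + 16x² − 8x − 6.
Step 5: lead(6x³ + 16x² − 8x − 6) ÷ lead(D) = 6x³ ÷ −3x² = −2x. Subtract (−2x)·D = 6x³ − 2x² − 2x. Remainder: 18x² − 6x − 6.
Step 6: lead(18x² − 6x − 6) ÷ lead(D) = 18x² ÷ −3x² = −6. Subtract (−6)·D = 18x² − 6x − 6. Remainder: 0.

Q(x) = 2x⁵ − 2x⁴ + 3x³ + 2x² − 2x − 6; R(x) = 0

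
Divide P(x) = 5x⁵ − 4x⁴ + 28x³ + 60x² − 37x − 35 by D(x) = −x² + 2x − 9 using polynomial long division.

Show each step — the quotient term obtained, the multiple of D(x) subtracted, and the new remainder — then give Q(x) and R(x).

Step 1: lead(5x⁵ − 4x⁴ + 28x³ + 60x² − 37x − 35) ÷ lead(D) = 5x⁵ ÷ −x² = −5x³. Subtract (−5x³)·D = 5x⁵ − 10x⁴ + 45x³. Remainder: 6x⁴ − 17x³ + 60x² − 37x − 35.
Step 2: lead(6x⁴ − 17x³ + 60x² − 37x − 35) ÷ lead(D) = 6x⁴ ÷ −x² = −6x². Subtract (−6x²)·D = 6x⁴ − 12x³ + 54x². Remainder: −5x³ + 6x² − 37x − 35.
Step 3: lead(−5x³ + 6x² − 37x − 35) ÷ lead(D) = −5x³ ÷ −x² = 5x. Subtract (5x)·D = −5x³ + 10x² − 45x. Remainder: −4x² + 8x − 35.
Step 4: lead(−4x² + 8x − 35) ÷ lead(D) = −4x² ÷ −x² = 4. Subtract (4)·D = −4x² + 8x − 36. Remainder: 1.

Q(x) = −5x³ − 6x² + 5x + 4; R(x) = 1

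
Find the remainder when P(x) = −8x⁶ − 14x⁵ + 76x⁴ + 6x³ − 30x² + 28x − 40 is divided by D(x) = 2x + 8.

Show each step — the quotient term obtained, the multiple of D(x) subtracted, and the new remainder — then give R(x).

Step 1: lead(−8x⁶ − 14x⁵ + 76x⁴ + 6x³ − 30x² + 28x − 40) ÷ lead(D) = −8x⁶ ÷ 2x = −4x⁵. Subtract (−4x⁵)·D = −8x⁶ − 32x⁵. Remainder: 18x⁵ + 76x⁴ + 6x³ − 30x² + 28x − 40.
Step 2: lead(18x⁵ + 76x⁴ + 6x³ − 30x² + 28x − 40) ÷ lead(D) = 18x⁵ ÷ 2x = 9x⁴. Subtract (9x⁴)·D = 18x⁵ + 72x⁴. Remainder: 4x⁴ + 6x³ − 30x² + 28x − 40.
Step 3: lead(4x⁴ + 6x³ − 30x² + 28x − 40) ÷ lead(D) = 4x⁴ ÷ 2x = 2x³. Subtract (2x³)·D = 4x⁴ + 16x³. Remainder: −10x³ − 30x² + 28x − 40.
Step 4: lead(−10x³ − 30x² + 28x − 40) ÷ lead(D) = −10x³ ÷ 2x = −5x². Subtract (−5x²)·D = −10x³ − 40x². Remainder: 10x² + 28x − 40.
Step 5: lead(10x² + 28x − 40) ÷ lead(D) = 10x² ÷ 2x = 5x. Subtract (5x)·D = 10x² + 40x. Remainder: −12x − 40.
Step 6: lead(−12x − 40) ÷ lead(D) = −12x ÷ 2x = −6. Subtract (−6)·D = −12x − 48. Remainder: 8.

R(x) = 8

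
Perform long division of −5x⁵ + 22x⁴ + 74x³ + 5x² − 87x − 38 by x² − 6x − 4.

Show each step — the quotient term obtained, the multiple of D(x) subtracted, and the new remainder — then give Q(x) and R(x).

Q(x) = −5x³ − 8x² + 6x + 9; R(x) = −9x − 2

Step 1: lead(−5x⁵ + 22x⁴ + 74x³ + 5x² − 87x − 38) ÷ lead(D) = −5x⁵ ÷ x² = −5x³. Subtract (−5x³)·D = −5x⁵ + 30x⁴ + 20x³. Remainder: −8x⁴ + 54x³ + 5x² − 87x − 38.
Step 2: lead(−8x⁴ + 54x³ + 5x² − 87x − 38) ÷ lead(D) = −8x⁴ ÷ x² = −8x². Subtract (−8x²)·D = −8x⁴ + 48x³ + 32x². Remainder: 6x³ − 27x² − 87x − 38.
Step 3: lead(6x³ − 27x² − 87x − 38) ÷ lead(D) = 6x³ ÷ x² = 6x. Subtract (6x)·D = 6x³ − 36x² − 24x. Remainder: 9x² − 63x − 38.
Step 4: lead(9x² − 63x − 38) ÷ lead(D) = 9x² ÷ x² = 9. Subtract (9)·D = 9x² − 54x − 36. Remainder: −9x − 2.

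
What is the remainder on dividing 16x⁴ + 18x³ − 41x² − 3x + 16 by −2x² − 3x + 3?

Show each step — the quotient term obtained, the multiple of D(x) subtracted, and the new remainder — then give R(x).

Step 1: lead(16x⁴ + 18x³ − 41x² − 3x + 16) ÷ lead(D) = 16x⁴ ÷ −2x² = −8x². Subtract (−8x²)·D = 16x⁴ + 24x³ − 24x². Remainder: −6x³ − 17x² − 3x + 16.
Step 2: lead(−6x³ − 17x² − 3x + 16) ÷ lead(D) = −6x³ ÷ −2x² = 3x. Subtract (3x)·D = −6x³ − 9x² + 9x. Remainder: −8x² − 12x + 16.
Step 3: lead(−8x² − 12x + 16) ÷ lead(D) = −8x² ÷ −2x² = 4. Subtract (4)·D = −8x² − 12x + 12. Remainder: 4.

R(x) = 4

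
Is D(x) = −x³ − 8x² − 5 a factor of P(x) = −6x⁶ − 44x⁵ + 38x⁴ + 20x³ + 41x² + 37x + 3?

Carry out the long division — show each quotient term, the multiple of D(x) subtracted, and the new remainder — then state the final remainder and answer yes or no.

R(x) = 5x² + 7x − 7, so D(x) is not a factor of P(x). no

Step 1: lead(−6x⁶ − 44x⁵ + 38x⁴ + 20x³ + 41x² + 37x + 3) ÷ lead(D) = −6x⁶ ÷ −x³ = 6x³. Subtract (6x³)·D = −6x⁶ − 48x⁵ − 30x³. Remainder: 4x⁵ + 38x⁴ + 50x³ + 41x² + 37x + 3.
Step 2: lead(4x⁵ + 38x⁴ + 50x³ + 41x² + 37x + 3) ÷ lead(D) = 4x⁵ ÷ −x³ = −4x². Subtract (−4x²)·D = 4x⁵ + 32x⁴ + 20x². Remainder: 6x⁴ + 50x³ + 21x² + 37x + 3.
Step 3: lead(6x⁴ + 50x³ + 21x² + 37x + 3) ÷ lead(D) = 6x⁴ ÷ −x³ = −6x. Subtract (−6x)·D = 6x⁴ + 48x³ + 30x. Remainder: 2x³ + 21x² + 7x + 3.
Step 4: lead(2x³ + 21x² + 7x + 3) ÷ lead(D) = 2x³ ÷ −x³ = −2. Subtract (−2)·D = 2x³ + 16x² + 10. Remainder: 5x² + 7x − 7.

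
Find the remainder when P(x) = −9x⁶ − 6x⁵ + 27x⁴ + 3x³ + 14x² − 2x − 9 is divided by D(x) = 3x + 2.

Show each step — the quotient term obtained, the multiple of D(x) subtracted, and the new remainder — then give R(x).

R(x) = 3

Step 1: lead(−9x⁶ − 6x⁵ + 27x⁴ + 3x³ + 14x² − 2x − 9) ÷ lead(D) = −9x⁶ ÷ 3x = −3x⁵. Subtract (−3x⁵)·D = −9x⁶ − 6x⁵. Remainder: 27x⁴ + 3x³ + 14x² − 2x − 9.
Step 2: lead(27x⁴ + 3x³ + 14x² − 2x − 9) ÷ lead(D) = 27x⁴ ÷ 3x = 9x³. Subtract (9x³)·D = 27x⁴ + 18x³. Remainder: −15x³ + 14x² − 2x − 9.
Step 3: lead(−15x³ + 14x² − 2x − 9) ÷ lead(D) = −15x³ ÷ 3x = −5x². Subtract (−5x²)·D = −15x³ − 10x². Remainder: 24x² − 2x − 9.
Step 4: lead(24x² − 2x − 9) ÷ lead(D) = 24x² ÷ 3x = 8x. Subtract (8x)·D = 24x² + 16x. Remainder: −18x − 9.
Step 5: lead(−18x − 9) ÷ lead(D) = −18x ÷ 3x = −6. Subtract (−6)·D = −18x − 12. Remainder: 3.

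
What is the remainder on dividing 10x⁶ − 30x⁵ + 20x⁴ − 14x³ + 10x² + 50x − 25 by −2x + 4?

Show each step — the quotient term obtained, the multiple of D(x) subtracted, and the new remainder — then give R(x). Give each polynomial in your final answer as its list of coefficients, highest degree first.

Step 1: lead(10x⁶ − 30x⁵ + 20x⁴ − 14x³ + 10x² + 50x − 25) ÷ lead(D) = 10x⁶ ÷ −2x = −5x⁵. Subtract (−5x⁵)·D = 10x⁶ − 20x⁵. Remainder: −10x⁵ + 20x⁴ − 14x³ + 10x² + 50x − 25.
Step 2: lead(−10x⁵ + 20x⁴ − 14x³ + 10x² + 50x − 25) ÷ lead(D) = −10x⁵ ÷ −2x = 5x⁴. Subtract (5x⁴)·D = −10x⁵ + 20x⁴. Remainder: −14x³ + 10x² + 50x − 25.
Step 3: lead(−14x³ + 10x² + 50x − 25) ÷ lead(D) = −14x³ ÷ −2x = 7x². Subtract (7x²)·D = −14x³ + 28x². Remainder: −18x² + 50x − 25.
Step 4: lead(−18x² + 50x − 25) ÷ lead(D) = −18x² ÷ −2x = 9x. Subtract (9x)·D = −18x² + 36x. Remainder: 14x − 25.
Step 5: lead(14x − 25) ÷ lead(D) = 14x ÷ −2x = −7. Subtract (−7)·D = 14x − 28. Remainder: 3.

R = [3]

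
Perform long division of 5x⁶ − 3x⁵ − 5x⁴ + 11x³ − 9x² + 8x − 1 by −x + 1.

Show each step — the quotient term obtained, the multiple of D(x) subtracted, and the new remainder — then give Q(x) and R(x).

Step 1: lead(5x⁶ − 3x⁵ − 5x⁴ + 11x³ − 9x² + 8x − 1) ÷ lead(D) = 5x⁶ ÷ −x = −5x⁵. Subtract (−5x⁵)·D = 5x⁶ − 5x⁵. Remainder: 2x⁵ − 5x⁴ + 11x³ − 9x² + 8x − 1.
Step 2: lead(2x⁵ − 5x⁴ + 11x³ − 9x² + 8x − 1) ÷ lead(D) = 2x⁵ ÷ −x = −2x⁴. Subtract (−2x⁴)·D = 2x⁵ − 2x⁴. Remainder: −3x⁴ + 11x³ − 9x² + 8x − 1.
Step 3: lead(−3x⁴ + 11x³ − 9x² + 8x − 1) ÷ lead(D) = −3x⁴ ÷ −x = 3x³. Subtract (3x³)·D = −3x⁴ + 3x³. Remainder: 8x³ − 9x² + 8x − 1.
Step 4: lead(8x³ − 9x² + 8x − 1) ÷ lead(D) = 8x³ ÷ −x = −8x². Subtract (−8x²)·D = 8x³ − 8x². Remainder: −x² + 8x − 1.
Step 5: lead(−x² + 8x − 1) ÷ lead(D) = −x² ÷ −x = x. Subtract (x)·D = −x² + x. Remainder: 7x − 1.
Step 6: lead(7x − 1) ÷ lead(D) = 7x ÷ −x = −7. Subtract (−7)·D = 7x − 7. Remainder: 6.

Q(x) = −5x⁵ − 2x⁴ + 3x³ − 8x² + x − 7; R(x) = 6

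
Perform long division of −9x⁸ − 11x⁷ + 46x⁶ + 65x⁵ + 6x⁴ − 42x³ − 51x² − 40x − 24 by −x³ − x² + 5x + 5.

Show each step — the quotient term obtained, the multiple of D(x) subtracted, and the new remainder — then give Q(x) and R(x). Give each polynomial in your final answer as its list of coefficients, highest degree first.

Step 1: lead(−9x⁸ − 11x⁷ + 46x⁶ + 65x⁵ + 6x⁴ − 42x³ − 51x² − 40x − 24) ÷ lead(D) = −9x⁸ ÷ −x³ = 9x⁵. Subtract (9x⁵)·D = −9x⁸ − 9x⁷ + 45x⁶ + 45x⁵. Remainder: −2x⁷ + x⁶ + 20x⁵ + 6x⁴ − 42x³ − 51x² − 40x − 24.
Step 2: lead(−2x⁷ + x⁶ + 20x⁵ + 6x⁴ − 42x³ − 51x² − 40x − 24) ÷ lead(D) = −2x⁷ ÷ −x³ = 2x⁴. Subtract (2x⁴)·D = −2x⁷ − 2x⁶ + 10x⁵ + 10x⁴. Remainder: 3x⁶ + 10x⁵ − 4x⁴ − 42x³ − 51x² − 40x − 24.
Step 3: lead(3x⁶ + 10x⁵ − 4x⁴ − 42x³ − 51x² − 40x − 24) ÷ lead(D) = 3x⁶ ÷ −x³ = −3x³. Subtract (−3x³)·D = 3x⁶ + 3x⁵ − 15x⁴ − 15x³. Remainder: 7x⁵ + 11x⁴ − 27x³ − 51x² − 40x − 24.
Step 4: lead(7x⁵ + 11x⁴ − 27x³ − 51x² − 40x − 24) ÷ lead(D) = 7x⁵ ÷ −x³ = −7x². Subtract (−7x²)·D = 7x⁵ + 7x⁴ − 35x³ − 35x². Remainder: 4x⁴ + 8x³ − 16x² − 40x − 24.
Step 5: lead(4x⁴ + 8x³ − 16x² − 40x − 24) ÷ lead(D) = 4x⁴ ÷ −x³ = −4x. Subtract (−4x)·D = 4x⁴ + 4x³ − 20x² − 20x. Remainder: 4x³ + 4x² − 20x − 24.
Step 6: lead(4x³ + 4x² − 20x − 24) ÷ lead(D) = 4x³ ÷ −x³ = −4. Subtract (−4)·D = 4x³ + 4x² − 20x − 20. Remainder: −4.

Q = [9, 2, -3, -7, -4, -4]; R = [-4]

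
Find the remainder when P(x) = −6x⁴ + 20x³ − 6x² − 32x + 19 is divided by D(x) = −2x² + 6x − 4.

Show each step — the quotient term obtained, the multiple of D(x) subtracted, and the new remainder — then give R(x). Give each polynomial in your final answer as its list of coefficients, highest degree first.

R = [-5]

Step 1: lead(−6x⁴ + 20x³ − 6x² − 32x + 19) ÷ lead(D) = −6x⁴ ÷ −2x² = 3x². Subtract (3x²)·D = −6x⁴ + 18x³ − 12x². Remainder: 2x³ + 6x² − 32x + 19.
Step 2: lead(2x³ + 6x² − 32x + 19) ÷ lead(D) = 2x³ ÷ −2x² = −x. Subtract (−x)·D = 2x³ − 6x² + 4x. Remainder: 12x² − 36x + 19.
Step 3: lead(12x² − 36x + 19) ÷ lead(D) = 12x² ÷ −2x² = −6. Subtract (−6)·D = 12x² − 36x + 24. Remainder: −5.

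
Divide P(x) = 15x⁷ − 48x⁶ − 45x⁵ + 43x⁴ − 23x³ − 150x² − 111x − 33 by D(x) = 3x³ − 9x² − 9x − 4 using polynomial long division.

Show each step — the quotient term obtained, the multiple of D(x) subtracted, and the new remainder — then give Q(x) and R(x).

Q(x) = 5x⁴ − x³ − 3x² + 9x + 9; R(x) = 6x + 3

Step 1: lead(15x⁷ − 48x⁶ − 45x⁵ + 43x⁴ − 23x³ − 150x² − 111x − 33) ÷ lead(D) = 15x⁷ ÷ 3x³ = 5x⁴. Subtract (5x⁴)·D = 15x⁷ − 45x⁶ − 45x⁵ − 20x⁴. Remainder: −3x⁶ + 63x⁴ − 23x³ − 150x² − 111x − 33.
Step 2: lead(−3x⁶ + 63x⁴ − 23x³ − 150x² − 111x − 33) ÷ lead(D) = −3x⁶ ÷ 3x³ = −x³. Subtract (−x³)·D = −3x⁶ + 9x⁵ + 9x⁴ + 4x³. Remainder: −9x⁵ + 54x⁴ − 27x³ − 150x² − 111x − 33.
Step 3: lead(−9x⁵ + 54x⁴ − 27x³ − 150x² − 111x − 33) ÷ lead(D) = −9x⁵ ÷ 3x³ = −3x². Subtract (−3x²)·D = −9x⁵ + 27x⁴ + 27x³ + 12x². Remainder: 27x⁴ − 54x³ − 162x² − 111x − 33.
Step 4: lead(27x⁴ − 54x³ − 162x² − 111x − 33) ÷ lead(D) = 27x⁴ ÷ 3x³ = 9x. Subtract (9x)·D = 27x⁴ − 81x³ − 81x² − 36x. Remainder: 27x³ − 81x² − 75x − 33.
Step 5: lead(27x³ − 81x² − 75x − 33) ÷ lead(D) = 27x³ ÷ 3x³ = 9. Subtract (9)·D = 27x³ − 81x² − 81x − 36. Remainder: 6x + 3.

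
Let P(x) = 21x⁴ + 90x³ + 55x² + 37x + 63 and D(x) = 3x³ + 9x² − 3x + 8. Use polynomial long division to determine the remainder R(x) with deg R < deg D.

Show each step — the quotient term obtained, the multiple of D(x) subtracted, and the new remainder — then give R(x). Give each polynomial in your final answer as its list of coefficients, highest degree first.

R = [-5, 8, -9]

Step 1: lead(21x⁴ + 90x³ + 55x² + 37x + 63) ÷ lead(D) = 21x⁴ ÷ 3x³ = 7x. Subtract (7x)·D = 21x⁴ + 63x³ − 21x² + 56x. Remainder: 27x³ + 76x² − 19x + 63.
Step 2: lead(27x³ + 76x² − 19x + 63) ÷ lead(D) = 27x³ ÷ 3x³ = 9. Subtract (9)·D = 27x³ + 81x² − 27x + 72. Remainder: −5x² + 8x − 9.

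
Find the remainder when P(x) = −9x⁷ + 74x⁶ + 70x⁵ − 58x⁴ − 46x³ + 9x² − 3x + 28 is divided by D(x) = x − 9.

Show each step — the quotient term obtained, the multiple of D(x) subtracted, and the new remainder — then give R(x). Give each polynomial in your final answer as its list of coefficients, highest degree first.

R = [1]

Step 1: lead(−9x⁷ + 74x⁶ + 70x⁵ − 58x⁴ − 46x³ + 9x² − 3x + 28) ÷ lead(D) = −9x⁷ ÷ x = −9x⁶. Subtract (−9x⁶)·D = −9x⁷ + 81x⁶. Remainder: −7x⁶ + 70x⁵ − 58x⁴ − 46x³ + 9x² − 3x + 28.
Step 2: lead(−7x⁶ + 70x⁵ − 58x⁴ − 46x³ + 9x² − 3x + 28) ÷ lead(D) = −7x⁶ ÷ x = −7x⁵. Subtract (−7x⁵)·D = −7x⁶ + 63x⁵. Remainder: 7x⁵ − 58x⁴ − 46x³ + 9x² − 3x + 28.
Step 3: lead(7x⁵ − 58x⁴ − 46x³ + 9x² − 3x + 28) ÷ lead(D) = 7x⁵ ÷ x = 7x⁴. Subtract (7x⁴)·D = 7x⁵ − 63x⁴. Remainder: 5x⁴ − 46x³ + 9x² − 3x + 28.
Step 4: lead(5x⁴ − 46x³ + 9x² − 3x + 28) ÷ lead(D) = 5x⁴ ÷ x = 5x³. Subtract (5x³)·D = 5x⁴ − 45x³. Remainder: −x³ + 9x² − 3x + 28.
Step 5: lead(−x³ + 9x² − 3x + 28) ÷ lead(D) = −x³ ÷ x = −x². Subtract (−x²)·D = −x³ + 9x². Remainder: −3x + 28.
Step 6: lead(−3x + 28) ÷ lead(D) = −3x ÷ x = −3. Subtract (−3)·D = −3x + 27. Remainder: 1.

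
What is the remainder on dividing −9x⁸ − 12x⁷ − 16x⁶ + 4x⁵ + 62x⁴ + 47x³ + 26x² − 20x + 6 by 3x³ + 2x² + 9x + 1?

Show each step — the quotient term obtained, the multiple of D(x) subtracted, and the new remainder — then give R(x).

R(x) = 4x + 9

Step 1: lead(−9x⁸ − 12x⁷ − 16x⁶ + 4x⁵ + 62x⁴ + 47x³ + 26x² − 20x + 6) ÷ lead(D) = −9x⁸ ÷ 3x³ = −3x⁵. Subtract (−3x⁵)·D = −9x⁸ − 6x⁷ − 27x⁶ − 3x⁵. Remainder: −6x⁷ + 11x⁶ + 7x⁵ + 62x⁴ + 47x³ + 26x² − 20x + 6.
Step 2: lead(−6x⁷ + 11x⁶ + 7x⁵ + 62x⁴ + 47x³ + 26x² − 20x + 6) ÷ lead(D) = −6x⁷ ÷ 3x³ = −2x⁴. Subtract (−2x⁴)·D = −6x⁷ − 4x⁶ − 18x⁵ − 2x⁴. Remainder: 15x⁶ + 25x⁵ + 64x⁴ + 47x³ + 26x² − 20x + 6.
Step 3: lead(15x⁶ + 25x⁵ + 64x⁴ + 47x³ + 26x² − 20x + 6) ÷ lead(D) = 15x⁶ ÷ 3x³ = 5x³. Subtract (5x³)·D = 15x⁶ + 10x⁵ + 45x⁴ + 5x³. Remainder: 15x⁵ + 19x⁴ + 42x³ + 26x² − 20x + 6.
Step 4: lead(15x⁵ + 19x⁴ + 42x³ + 26x² − 20x + 6) ÷ lead(D) = 15x⁵ ÷ 3x³ = 5x². Subtract (5x²)·D = 15x⁵ + 10x⁴ + 45x³ + 5x². Remainder: 9x⁴ − 3x³ + 21x² − 20x + 6.
Step 5: lead(9x⁴ − 3x³ + 21x² − 20x + 6) ÷ lead(D) = 9x⁴ ÷ 3x³ = 3x. Subtract (3x)·D = 9x⁴ + 6x³ + 27x² + 3x. Remainder: −9x³ − 6x² − 23x + 6.
Step 6: lead(−9x³ − 6x² − 23x + 6) ÷ lead(D) = −9x³ ÷ 3x³ = −3. Subtract (−3)·D = −9x³ − 6x² − 27x − 3. Remainder: 4x + 9.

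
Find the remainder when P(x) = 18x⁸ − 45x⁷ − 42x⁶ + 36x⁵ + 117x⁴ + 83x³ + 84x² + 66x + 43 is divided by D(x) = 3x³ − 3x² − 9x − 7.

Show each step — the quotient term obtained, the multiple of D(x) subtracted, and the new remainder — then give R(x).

R(x) = 8

Step 1: lead(18x⁸ − 45x⁷ − 42x⁶ + 36x⁵ + 117x⁴ + 83x³ + 84x² + 66x + 43) ÷ lead(D) = 18x⁸ ÷ 3x³ = 6x⁵. Subtract (6x⁵)·D = 18x⁸ − 18x⁷ − 54x⁶ − 42x⁵. Remainder: −27x⁷ + 12x⁶ + 78x⁵ + 117x⁴ + 83x³ + 84x² + 66x + 43.
Step 2: lead(−27x⁷ + 12x⁶ + 78x⁵ + 117x⁴ + 83x³ + 84x² + 66x + 43) ÷ lead(D) = −27x⁷ ÷ 3x³ = −9x⁴. Subtract (−9x⁴)·D = −27x⁷ + 27x⁶ + 81x⁵ + 63x⁴. Remainder: −15x⁶ − 3x⁵ + 54x⁴ + 83x³ + 84x² + 66x + 43.
Step 3: lead(−15x⁶ − 3x⁵ + 54x⁴ + 83x³ + 84x² + 66x + 43) ÷ lead(D) = −15x⁶ ÷ 3x³ = −5x³. Subtract (−5x³)·D = −15x⁶ + 15x⁵ + 45x⁴ + 35x³. Remainder: −18x⁵ + 9x⁴ + 48x³ + 84x² + 66x + 43.
Step 4: lead(−18x⁵ + 9x⁴ + 48x³ + 84x² + 66x + 43) ÷ lead(D) = −18x⁵ ÷ 3x³ = −6x². Subtract (−6x²)·D = −18x⁵ + 18x⁴ + 54x³ + 42x². Remainder: −9x⁴ − 6x³ + 42x² + 66x + 43.
Step 5: lead(−9x⁴ − 6x³ + 42x² + 66x + 43) ÷ lead(D) = −9x⁴ ÷ 3x³ = −3x. Subtract (−3x)·D = −9x⁴ + 9x³ + 27x² + 21x. Remainder: −15x³ + 15x² + 45x + 43.
Step 6: lead(−15x³ + 15x² + 45x + 43) ÷ lead(D) = −15x³ ÷ 3x³ = −5. Subtract (−5)·D = −15x³ + 15x² + 45x + 35. Remainder: 8.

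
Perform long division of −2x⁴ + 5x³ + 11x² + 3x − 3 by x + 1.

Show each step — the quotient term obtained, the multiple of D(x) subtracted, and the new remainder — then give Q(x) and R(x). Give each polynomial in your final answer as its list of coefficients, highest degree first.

Q = [-2, 7, 4, -1]; R = [-2]

Step 1: lead(−2x⁴ + 5x³ + 11x² + 3x − 3) ÷ lead(D) = −2x⁴ ÷ x = −2x³. Subtract (−2x³)·D = −2x⁴ − 2x³. Remainder: 7x³ + 11x² + 3x − 3.
Step 2: lead(7x³ + 11x² + 3x − 3) ÷ lead(D) = 7x³ ÷ x = 7x². Subtract (7x²)·D = 7x³ + 7x². Remainder: 4x² + 3x − 3.
Step 3: lead(4x² + 3x − 3) ÷ lead(D) = 4x² ÷ x = 4x. Subtract (4x)·D = 4x² + 4x. Remainder: −x − 3.
Step 4: lead(−x − 3) ÷ lead(D) = −x ÷ x = −1. Subtract (−1)·D = −x − 1. Remainder: −2.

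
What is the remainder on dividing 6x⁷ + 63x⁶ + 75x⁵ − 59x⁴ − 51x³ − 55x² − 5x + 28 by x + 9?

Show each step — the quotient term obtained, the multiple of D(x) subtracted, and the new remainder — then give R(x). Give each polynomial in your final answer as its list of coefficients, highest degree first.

Step 1: lead(6x⁷ + 63x⁶ + 75x⁵ − 59x⁴ − 51x³ − 55x² − 5x + 28) ÷ lead(D) = 6x⁷ ÷ x = 6x⁶. Subtract (6x⁶)·D = 6x⁷ + 54x⁶. Remainder: 9x⁶ + 75x⁵ − 59x⁴ − 51x³ − 55x² − 5x + 28.
Step 2: lead(9x⁶ + 75x⁵ − 59x⁴ − 51x³ − 55x² − 5x + 28) ÷ lead(D) = 9x⁶ ÷ x = 9x⁵. Subtract (9x⁵)·D = 9x⁶ + 81x⁵. Remainder: −6x⁵ − 59x⁴ − 51x³ − 55x² − 5x + 28.
Step 3: lead(−6x⁵ − 59x⁴ − 51x³ − 55x² − 5x + 28) ÷ lead(D) = −6x⁵ ÷ x = −6x⁴. Subtract (−6x⁴)·D = −6x⁵ − 54x⁴. Remainder: −5x⁴ − 51x³ − 55x² − 5x + 28.
Step 4: lead(−5x⁴ − 51x³ − 55x² − 5x + 28) ÷ lead(D) = −5x⁴ ÷ x = −5x³. Subtract (−5x³)·D = −5x⁴ − 45x³. Remainder: −6x³ − 55x² − 5x + 28.
Step 5: lead(−6x³ − 55x² − 5x + 28) ÷ lead(D) = −6x³ ÷ x = −6x². Subtract (−6x²)·D = −6x³ − 54x². Remainder: −x² − 5x + 28.
Step 6: lead(−x² − 5x + 28) ÷ lead(D) = −x² ÷ x = −x. Subtract (−x)·D = −x² − 9x. Remainder: 4x + 28.
Step 7: lead(4x + 28) ÷ lead(D) = 4x ÷ x = 4. Subtract (4)·D = 4x + 36. Remainder: −8.

R = [-8]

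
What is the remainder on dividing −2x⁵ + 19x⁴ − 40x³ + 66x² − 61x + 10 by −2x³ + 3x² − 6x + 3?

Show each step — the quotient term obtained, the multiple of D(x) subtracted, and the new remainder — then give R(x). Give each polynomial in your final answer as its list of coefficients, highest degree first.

R = [-7, -5]

Step 1: lead(−2x⁵ + 19x⁴ − 40x³ + 66x² − 61x + 10) ÷ lead(D) = −2x⁵ ÷ −2x³ = x². Subtract (x²)·D = −2x⁵ + 3x⁴ − 6x³ + 3x². Remainder: 16x⁴ − 34x³ + 63x² − 61x + 10.
Step 2: lead(16x⁴ − 34x³ + 63x² − 61x + 10) ÷ lead(D) = 16x⁴ ÷ −2x³ = −8x. Subtract (−8x)·D = 16x⁴ − 24x³ + 48x² − 24x. Remainder: −10x³ + 15x² − 37x + 10.
Step 3: lead(−10x³ + 15x² − 37x + 10) ÷ lead(D) = −10x³ ÷ −2x³ = 5. Subtract (5)·D = −10x³ + 15x² − 30x + 15. Remainder: −7x − 5.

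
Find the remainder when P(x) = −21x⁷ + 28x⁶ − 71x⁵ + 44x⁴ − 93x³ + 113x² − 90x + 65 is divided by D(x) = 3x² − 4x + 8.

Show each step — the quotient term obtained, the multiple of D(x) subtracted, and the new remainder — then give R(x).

R(x) = −6x + 9

Step 1: lead(−21x⁷ + 28x⁶ − 71x⁵ + 44x⁴ − 93x³ + 113x² − 90x + 65) ÷ lead(D) = −21x⁷ ÷ 3x² = −7x⁵. Subtract (−7x⁵)·D = −21x⁷ + 28x⁶ − 56x⁵. Remainder: −15x⁵ + 44x⁴ − 93x³ + 113x² − 90x + 65.
Step 2: lead(−15x⁵ + 44x⁴ − 93x³ + 113x² − 90x + 65) ÷ lead(D) = −15x⁵ ÷ 3x² = −5x³. Subtract (−5x³)·D = −15x⁵ + 20x⁴ − 40x³. Remainder: 24x⁴ − 53x³ + 113x² − 90x + 65.
Step 3: lead(24x⁴ − 53x³ + 113x² − 90x + 65) ÷ lead(D) = 24x⁴ ÷ 3x² = 8x². Subtract (8x²)·D = 24x⁴ − 32x³ + 64x². Remainder: −21x³ + 49x² − 90x + 65.
Step 4: lead(−21x³ + 49x² − 90x + 65) ÷ lead(D) = −21x³ ÷ 3x² = −7x. Subtract (−7x)·D = −21x³ + 28x² − 56x. Remainder: 21x² − 34x + 65.
Step 5: lead(21x² − 34x + 65) ÷ lead(D) = 21x² ÷ 3x² = 7. Subtract (7)·D = 21x² − 28x + 56. Remainder: −6x + 9.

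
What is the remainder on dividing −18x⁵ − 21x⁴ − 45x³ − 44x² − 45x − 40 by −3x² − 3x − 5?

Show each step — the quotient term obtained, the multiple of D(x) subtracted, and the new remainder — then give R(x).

Step 1: lead(−18x⁵ − 21x⁴ − 45x³ − 44x² − 45x − 40) ÷ lead(D) = −18x⁵ ÷ −3x² = 6x³. Subtract (6x³)·D = −18x⁵ − 18x⁴ − 30x³. Remainder: −3x⁴ − 15x³ − 44x² − 45x − 40.
Step 2: lead(−3x⁴ − 15x³ − 44x² − 45x − 40) ÷ lead(D) = −3x⁴ ÷ −3x² = x². Subtract (x²)·D = −3x⁴ − 3x³ − 5x². Remainder: −12x³ − 39x² − 45x − 40.
Step 3: lead(−12x³ − 39x² − 45x − 40) ÷ lead(D) = −12x³ ÷ −3x² = 4x. Subtract (4x)·D = −12x³ − 12x² − 20x. Remainder: −27x² − 25x − 40.
Step 4: lead(−27x² − 25x − 40) ÷ lead(D) = −27x² ÷ −3x² = 9. Subtract (9)·D = −27x² − 27x − 45. Remainder: 2x + 5.

R(x) = 2x + 5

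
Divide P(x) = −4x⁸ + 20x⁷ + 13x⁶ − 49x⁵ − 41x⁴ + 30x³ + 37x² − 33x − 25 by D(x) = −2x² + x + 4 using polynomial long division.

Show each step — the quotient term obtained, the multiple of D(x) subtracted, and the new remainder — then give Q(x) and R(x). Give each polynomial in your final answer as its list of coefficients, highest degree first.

Step 1: lead(−4x⁸ + 20x⁷ + 13x⁶ − 49x⁵ − 41x⁴ + 30x³ + 37x² − 33x − 25) ÷ lead(D) = −4x⁸ ÷ −2x² = 2x⁶. Subtract (2x⁶)·D = −4x⁸ + 2x⁷ + 8x⁶. Remainder: 18x⁷ + 5x⁶ − 49x⁵ − 41x⁴ + 30x³ + 37x² − 33x − 25.
Step 2: lead(18x⁷ + 5x⁶ − 49x⁵ − 41x⁴ + 30x³ + 37x² − 33x − 25) ÷ lead(D) = 18x⁷ ÷ −2x² = −9x⁵. Subtract (−9x⁵)·D = 18x⁷ − 9x⁶ − 36x⁵. Remainder: 14x⁶ − 13x⁵ − 41x⁴ + 30x³ + 37x² − 33x − 25.
Step 3: lead(14x⁶ − 13x⁵ − 41x⁴ + 30x³ + 37x² − 33x − 25) ÷ lead(D) = 14x⁶ ÷ −2x² = −7x⁴. Subtract (−7x⁴)·D = 14x⁶ − 7x⁵ − 28x⁴. Remainder: −6x⁵ − 13x⁴ + 30x³ + 37x² − 33x − 25.
Step 4: lead(−6x⁵ − 13x⁴ + 30x³ + 37x² − 33x − 25) ÷ lead(D) = −6x⁵ ÷ −2x² = 3x³. Subtract (3x³)·D = −6x⁵ + 3x⁴ + 12x³. Remainder: −16x⁴ + 18x³ + 37x² − 33x − 25.
Step 5: lead(−16x⁴ + 18x³ + 37x² − 33x − 25) ÷ lead(D) = −16x⁴ ÷ −2x² = 8x². Subtract (8x²)·D = −16x⁴ + 8x³ + 32x². Remainder: 10x³ + 5x² − 33x − 25.
Step 6: lead(10x³ + 5x² − 33x − 25) ÷ lead(D) = 10x³ ÷ −2x² = −5x. Subtract (−5x)·D = 10x³ − 5x² − 20x. Remainder: 10x² − 13x − 25.
Step 7: lead(10x² − 13x − 25) ÷ lead(D) = 10x² ÷ −2x² = −5. Subtract (−5)·D = 10x² − 5x − 20. Remainder: −8x − 5.

Q = [2, -9, -7, 3, 8, -5, -5]; R = [-8, -5]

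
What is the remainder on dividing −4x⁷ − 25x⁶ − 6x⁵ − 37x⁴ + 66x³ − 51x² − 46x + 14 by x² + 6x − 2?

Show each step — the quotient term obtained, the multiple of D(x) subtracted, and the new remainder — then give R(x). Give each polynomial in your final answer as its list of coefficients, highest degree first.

R = [-4]

Step 1: lead(−4x⁷ − 25x⁶ − 6x⁵ − 37x⁴ + 66x³ − 51x² − 46x + 14) ÷ lead(D) = −4x⁷ ÷ x² = −4x⁵. Subtract (−4x⁵)·D = −4x⁷ − 24x⁶ + 8x⁵. Remainder: −x⁶ − 14x⁵ − 37x⁴ + 66x³ − 51x² − 46x + 14.
Step 2: lead(−x⁶ − 14x⁵ − 37x⁴ + 66x³ − 51x² − 46x + 14) ÷ lead(D) = −x⁶ ÷ x² = −x⁴. Subtract (−x⁴)·D = −x⁶ − 6x⁵ + 2x⁴. Remainder: −8x⁵ − 39x⁴ + 66x³ − 51x² − 46x + 14.
Step 3: lead(−8x⁵ − 39x⁴ + 66x³ − 51x² − 46x + 14) ÷ lead(D) = −8x⁵ ÷ x² = −8x³. Subtract (−8x³)·D = −8x⁵ − 48x⁴ + 16x³. Remainder: 9x⁴ + 50x³ − 51x² − 46x + 14.
Step 4: lead(9x⁴ + 50x³ − 51x² − 46x + 14) ÷ lead(D) = 9x⁴ ÷ x² = 9x². Subtract (9x²)·D = 9x⁴ + 54x³ − 18x². Remainder: −4x³ − 33x² − 46x + 14.
Step 5: lead(−4x³ − 33x² − 46x + 14) ÷ lead(D) = −4x³ ÷ x² = −4x. Subtract (−4x)·D = −4x³ − 24x² + 8x. Remainder: −9x² − 54x + 14.
Step 6: lead(−9x² − 54x + 14) ÷ lead(D) = −9x² ÷ x² = −9. Subtract (−9)·D = −9x² − 54x + 18. Remainder: −4.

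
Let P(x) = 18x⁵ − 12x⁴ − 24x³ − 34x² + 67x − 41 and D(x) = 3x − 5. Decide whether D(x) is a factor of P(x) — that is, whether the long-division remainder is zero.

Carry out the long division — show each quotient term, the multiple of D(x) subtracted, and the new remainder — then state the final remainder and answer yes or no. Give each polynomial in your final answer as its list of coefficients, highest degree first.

R = [4], so D(x) is not a factor of P(x). no

Step 1: lead(18x⁵ − 12x⁴ − 24x³ − 34x² + 67x − 41) ÷ lead(D) = 18x⁵ ÷ 3x = 6x⁴. Subtract (6x⁴)·D = 18x⁵ − 30x⁴. Remainder: 18x⁴ − 24x³ − 34x² + 67x − 41.
Step 2: lead(18x⁴ − 24x³ − 34x² + 67x − 41) ÷ lead(D) = 18x⁴ ÷ 3x = 6x³. Subtract (6x³)·D = 18x⁴ − 30x³. Remainder: 6x³ − 34x² + 67x − 41.
Step 3: lead(6x³ − 34x² + 67x − 41) ÷ lead(D) = 6x³ ÷ 3x = 2x². Subtract (2x²)·D = 6x³ − 10x². Remainder: −24x² + 67x − 41.
Step 4: lead(−24x² + 67x − 41) ÷ lead(D) = −24x² ÷ 3x = −8x. Subtract (−8x)·D = −24x² + 40x. Remainder: 27x − 41.
Step 5: lead(27x − 41) ÷ lead(D) = 27x ÷ 3x = 9. Subtract (9)·D = 27x − 45. Remainder: 4.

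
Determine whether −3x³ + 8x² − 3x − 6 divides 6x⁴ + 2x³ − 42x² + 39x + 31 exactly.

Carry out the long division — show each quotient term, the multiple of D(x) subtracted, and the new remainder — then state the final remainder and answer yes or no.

R(x) = 9x − 5, so D(x) is not a factor of P(x). no

Step 1: lead(6x⁴ + 2x³ − 42x² + 39x + 31) ÷ lead(D) = 6x⁴ ÷ −3x³ = −2x. Subtract (−2x)·D = 6x⁴ − 16x³ + 6x² + 12x. Remainder: 18x³ − 48x² + 27x + 31.
Step 2: lead(18x³ − 48x² + 27x + 31) ÷ lead(D) = 18x³ ÷ −3x³ = −6. Subtract (−6)·D = 18x³ − 48x² + 18x + 36. Remainder: 9x − 5.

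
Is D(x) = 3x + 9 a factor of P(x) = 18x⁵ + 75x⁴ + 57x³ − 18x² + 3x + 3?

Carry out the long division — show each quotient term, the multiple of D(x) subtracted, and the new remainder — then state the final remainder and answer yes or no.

R(x) = −6, so D(x) is not a factor of P(x). no

Step 1: lead(18x⁵ + 75x⁴ + 57x³ − 18x² + 3x + 3) ÷ lead(D) = 18x⁵ ÷ 3x = 6x⁴. Subtract (6x⁴)·D = 18x⁵ + 54x⁴. Remainder: 21x⁴ + 57x³ − 18x² + 3x + 3.
Step 2: lead(21x⁴ + 57x³ − 18x² + 3x + 3) ÷ lead(D) = 21x⁴ ÷ 3x = 7x³. Subtract (7x³)·D = 21x⁴ + 63x³. Remainder: −6x³ − 18x² + 3x + 3.
Step 3: lead(−6x³ − 18x² + 3x + 3) ÷ lead(D) = −6x³ ÷ 3x = −2x². Subtract (−2x²)·D = −6x³ − 18x². Remainder: 3x + 3.
Step 4: lead(3x + 3) ÷ lead(D) = 3x ÷ 3x = 1. Subtract (1)·D = 3x + 9. Remainder: −6.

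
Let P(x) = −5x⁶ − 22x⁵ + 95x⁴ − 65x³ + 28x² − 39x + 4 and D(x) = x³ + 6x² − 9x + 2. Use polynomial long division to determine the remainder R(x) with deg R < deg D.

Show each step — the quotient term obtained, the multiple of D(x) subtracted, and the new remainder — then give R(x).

R(x) = 2x − 6

Step 1: lead(−5x⁶ − 22x⁵ + 95x⁴ − 65x³ + 28x² − 39x + 4) ÷ lead(D) = −5x⁶ ÷ x³ = −5x³. Subtract (−5x³)·D = −5x⁶ − 30x⁵ + 45x⁴ − 10x³. Remainder: 8x⁵ + 50x⁴ − 55x³ + 28x² − 39x + 4.
Step 2: lead(8x⁵ + 50x⁴ − 55x³ + 28x² − 39x + 4) ÷ lead(D) = 8x⁵ ÷ x³ = 8x². Subtract (8x²)·D = 8x⁵ + 48x⁴ − 72x³ + 16x². Remainder: 2x⁴ + 17x³ + 12x² − 39x + 4.
Step 3: lead(2x⁴ + 17x³ + 12x² − 39x + 4) ÷ lead(D) = 2x⁴ ÷ x³ = 2x. Subtract (2x)·D = 2x⁴ + 12x³ − 18x² + 4x. Remainder: 5x³ + 30x² − 43x + 4.
Step 4: lead(5x³ + 30x² − 43x + 4) ÷ lead(D) = 5x³ ÷ x³ = 5. Subtract (5)·D = 5x³ + 30x² − 45x + 10. Remainder: 2x − 6.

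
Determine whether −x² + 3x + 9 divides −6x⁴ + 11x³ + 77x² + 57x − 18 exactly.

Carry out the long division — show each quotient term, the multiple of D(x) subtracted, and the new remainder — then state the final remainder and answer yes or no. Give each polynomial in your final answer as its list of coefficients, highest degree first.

Step 1: lead(−6x⁴ + 11x³ + 77x² + 57x − 18) ÷ lead(D) = −6x⁴ ÷ −x² = 6x². Subtract (6x²)·D = −6x⁴ + 18x³ + 54x². Remainder: −7x³ + 23x² + 57x − 18.
Step 2: lead(−7x³ + 23x² + 57x − 18) ÷ lead(D) = −7x³ ÷ −x² = 7x. Subtract (7x)·D = −7x³ + 21x² + 63x. Remainder: 2x² − 6x − 18.
Step 3: lead(2x² − 6x − 18) ÷ lead(D) = 2x² ÷ −x² = −2. Subtract (−2)·D = 2x² − 6x − 18. Remainder: 0.

R = [0], so D(x) is a factor of P(x). yes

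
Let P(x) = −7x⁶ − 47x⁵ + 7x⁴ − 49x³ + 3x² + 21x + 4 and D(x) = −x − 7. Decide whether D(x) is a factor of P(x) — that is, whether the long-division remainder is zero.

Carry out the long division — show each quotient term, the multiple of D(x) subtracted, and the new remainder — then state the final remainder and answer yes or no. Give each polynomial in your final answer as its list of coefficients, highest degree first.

R = [4], so D(x) is not a factor of P(x). no

Step 1: lead(−7x⁶ − 47x⁵ + 7x⁴ − 49x³ + 3x² + 21x + 4) ÷ lead(D) = −7x⁶ ÷ −x = 7x⁵. Subtract (7x⁵)·D = −7x⁶ − 49x⁵. Remainder: 2x⁵ + 7x⁴ − 49x³ + 3x² + 21x + 4.
Step 2: lead(2x⁵ + 7x⁴ − 49x³ + 3x² + 21x + 4) ÷ lead(D) = 2x⁵ ÷ −x = −2x⁴. Subtract (−2x⁴)·D = 2x⁵ + 14x⁴. Remainder: −7x⁴ − 49x³ + 3x² + 21x + 4.
Step 3: lead(−7x⁴ − 49x³ + 3x² + 21x + 4) ÷ lead(D) = −7x⁴ ÷ −x = 7x³. Subtract (7x³)·D = −7x⁴ − 49x³. Remainder: 3x² + 21x + 4.
Step 4: lead(3x² + 21x + 4) ÷ lead(D) = 3x² ÷ −x = −3x. Subtract (−3x)·D = 3x² + 21x. Remainder: 4.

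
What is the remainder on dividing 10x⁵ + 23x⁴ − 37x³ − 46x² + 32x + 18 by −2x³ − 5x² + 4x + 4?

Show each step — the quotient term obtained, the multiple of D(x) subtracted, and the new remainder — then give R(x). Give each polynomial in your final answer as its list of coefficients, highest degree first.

Step 1: lead(10x⁵ + 23x⁴ − 37x³ − 46x² + 32x + 18) ÷ lead(D) = 10x⁵ ÷ −2x³ = −5x². Subtract (−5x²)·D = 10x⁵ + 25x⁴ − 20x³ − 20x². Remainder: −2x⁴ − 17x³ − 26x² + 32x + 18.
Step 2: lead(−2x⁴ − 17x³ − 26x² + 32x + 18) ÷ lead(D) = −2x⁴ ÷ −2x³ = x. Subtract (x)·D = −2x⁴ − 5x³ + 4x² + 4x. Remainder: −12x³ − 30x² + 28x + 18.
Step 3: lead(−12x³ − 30x² + 28x + 18) ÷ lead(D) = −12x³ ÷ −2x³ = 6. Subtract (6)·D = −12x³ − 30x² + 24x + 24. Remainder: 4x − 6.

R = [4, -6]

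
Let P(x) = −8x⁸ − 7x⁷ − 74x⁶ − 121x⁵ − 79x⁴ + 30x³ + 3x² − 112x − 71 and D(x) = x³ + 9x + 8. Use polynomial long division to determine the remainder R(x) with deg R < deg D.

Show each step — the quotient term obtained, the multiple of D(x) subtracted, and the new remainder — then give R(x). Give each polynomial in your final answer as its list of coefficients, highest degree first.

R = [-7]

Step 1: lead(−8x⁸ − 7x⁷ − 74x⁶ − 121x⁵ − 79x⁴ + 30x³ + 3x² − 112x − 71) ÷ lead(D) = −8x⁸ ÷ x³ = −8x⁵. Subtract (−8x⁵)·D = −8x⁸ − 72x⁶ − 64x⁵. Remainder: −7x⁷ − 2x⁶ − 57x⁵ − 79x⁴ + 30x³ + 3x² − 112x − 71.
Step 2: lead(−7x⁷ − 2x⁶ − 57x⁵ − 79x⁴ + 30x³ + 3x² − 112x − 71) ÷ lead(D) = −7x⁷ ÷ x³ = −7x⁴. Subtract (−7x⁴)·D = −7x⁷ − 63x⁵ − 56x⁴. Remainder: −2x⁶ + 6x⁵ − 23x⁴ + 30x³ + 3x² − 112x − 71.
Step 3: lead(−2x⁶ + 6x⁵ − 23x⁴ + 30x³ + 3x² − 112x − 71) ÷ lead(D) = −2x⁶ ÷ x³ = −2x³. Subtract (−2x³)·D = −2x⁶ − 18x⁴ − 16x³. Remainder: 6x⁵ − 5x⁴ + 46x³ + 3x² − 112x − 71.
Step 4: lead(6x⁵ − 5x⁴ + 46x³ + 3x² − 112x − 71) ÷ lead(D) = 6x⁵ ÷ x³ = 6x². Subtract (6x²)·D = 6x⁵ + 54x³ + 48x². Remainder: −5x⁴ − 8x³ − 45x² − 112x − 71.
Step 5: lead(−5x⁴ − 8x³ − 45x² − 112x − 71) ÷ lead(D) = −5x⁴ ÷ x³ = −5x. Subtract (−5x)·D = −5x⁴ − 45x² − 40x. Remainder: −8x³ − 72x − 71.
Step 6: lead(−8x³ − 72x − 71) ÷ lead(D) = −8x³ ÷ x³ = −8. Subtract (−8)·D = −8x³ − 72x − 64. Remainder: −7.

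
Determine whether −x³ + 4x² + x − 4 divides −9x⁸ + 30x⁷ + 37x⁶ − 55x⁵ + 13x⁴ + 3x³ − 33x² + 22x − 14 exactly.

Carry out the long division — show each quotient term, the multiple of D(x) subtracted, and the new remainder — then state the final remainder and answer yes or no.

Step 1: lead(−9x⁸ + 30x⁷ + 37x⁶ − 55x⁵ + 13x⁴ + 3x³ − 33x² + 22x − 14) ÷ lead(D) = −9x⁸ ÷ −x³ = 9x⁵. Subtract (9x⁵)·D = −9x⁸ + 36x⁷ + 9x⁶ − 36x⁵. Remainder: −6x⁷ + 28x⁶ − 19x⁵ + 13x⁴ + 3x³ − 33x² + 22x − 14.
Step 2: lead(−6x⁷ + 28x⁶ − 19x⁵ + 13x⁴ + 3x³ − 33x² + 22x − 14) ÷ lead(D) = −6x⁷ ÷ −x³ = 6x⁴. Subtract (6x⁴)·D = −6x⁷ + 24x⁶ + 6x⁵ − 24x⁴. Remainder: 4x⁶ − 25x⁵ + 37x⁴ + 3x³ − 33x² + 22x − 14.
Step 3: lead(4x⁶ − 25x⁵ + 37x⁴ + 3x³ − 33x² + 22x − 14) ÷ lead(D) = 4x⁶ ÷ −x³ = −4x³. Subtract (−4x³)·D = 4x⁶ − 16x⁵ − 4x⁴ + 16x³. Remainder: −9x⁵ + 41x⁴ − 13x³ − 33x² + 22x − 14.
Step 4: lead(−9x⁵ + 41x⁴ − 13x³ − 33x² + 22x − 14) ÷ lead(D) = −9x⁵ ÷ −x³ = 9x². Subtract (9x²)·D = −9x⁵ + 36x⁴ + 9x³ − 36x². Remainder: 5x⁴ − 22x³ + 3x² + 22x − 14.
Step 5: lead(5x⁴ − 22x³ + 3x² + 22x − 14) ÷ lead(D) = 5x⁴ ÷ −x³ = −5x. Subtract (−5x)·D = 5x⁴ − 20x³ − 5x² + 20x. Remainder: −2x³ + 8x² + 2x − 14.
Step 6: lead(−2x³ + 8x² + 2x − 14) ÷ lead(D) = −2x³ ÷ −x³ = 2. Subtract (2)·D = −2x³ + 8x² + 2x − 8. Remainder: −6.

R(x) = −6, so D(x) is not a factor of P(x). no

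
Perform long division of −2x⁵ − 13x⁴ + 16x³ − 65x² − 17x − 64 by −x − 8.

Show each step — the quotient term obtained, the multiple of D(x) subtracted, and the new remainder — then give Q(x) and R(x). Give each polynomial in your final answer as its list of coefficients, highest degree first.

Q = [2, -3, 8, 1, 9]; R = [8]

Step 1: lead(−2x⁵ − 13x⁴ + 16x³ − 65x² − 17x − 64) ÷ lead(D) = −2x⁵ ÷ −x = 2x⁴. Subtract (2x⁴)·D = −2x⁵ − 16x⁴. Remainder: 3x⁴ + 16x³ − 65x² − 17x − 64.
Step 2: lead(3x⁴ + 16x³ − 65x² − 17x − 64) ÷ lead(D) = 3x⁴ ÷ −x = −3x³. Subtract (−3x³)·D = 3x⁴ + 24x³. Remainder: −8x³ − 65x² − 17x − 64.
Step 3: lead(−8x³ − 65x² − 17x − 64) ÷ lead(D) = −8x³ ÷ −x = 8x². Subtract (8x²)·D = −8x³ − 64x². Remainder: −x² − 17x − 64.
Step 4: lead(−x² − 17x − 64) ÷ lead(D) = −x² ÷ −x = x. Subtract (x)·D = −x² − 8x. Remainder: −9x − 64.
Step 5: lead(−9x − 64) ÷ lead(D) = −9x ÷ −x = 9. Subtract (9)·D = −9x − 72. Remainder: 8.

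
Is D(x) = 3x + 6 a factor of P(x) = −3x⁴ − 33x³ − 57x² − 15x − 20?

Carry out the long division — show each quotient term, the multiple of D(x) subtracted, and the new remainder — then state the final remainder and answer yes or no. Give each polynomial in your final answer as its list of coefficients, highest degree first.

Step 1: lead(−3x⁴ − 33x³ − 57x² − 15x − 20) ÷ lead(D) = −3x⁴ ÷ 3x = −x³. Subtract (−x³)·D = −3x⁴ − 6x³. Remainder: −27x³ − 57x² − 15x − 20.
Step 2: lead(−27x³ − 57x² − 15x − 20) ÷ lead(D) = −27x³ ÷ 3x = −9x². Subtract (−9x²)·D = −27x³ − 54x². Remainder: −3x² − 15x − 20.
Step 3: lead(−3x² − 15x − 20) ÷ lead(D) = −3x² ÷ 3x = −x. Subtract (−x)·D = −3x² − 6x. Remainder: −9x − 20.
Step 4: lead(−9x − 20) ÷ lead(D) = −9x ÷ 3x = −3. Subtract (−3)·D = −9x − 18. Remainder: −2.

R = [-2], so D(x) is not a factor of P(x). no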